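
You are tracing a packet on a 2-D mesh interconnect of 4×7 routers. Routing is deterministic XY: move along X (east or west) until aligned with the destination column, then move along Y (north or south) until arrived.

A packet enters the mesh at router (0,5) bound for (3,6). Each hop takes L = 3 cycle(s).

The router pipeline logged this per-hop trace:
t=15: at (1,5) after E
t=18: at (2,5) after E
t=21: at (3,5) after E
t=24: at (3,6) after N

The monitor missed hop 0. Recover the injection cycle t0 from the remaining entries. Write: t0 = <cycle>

t0 = 12

The first recorded entry is hop 1 at cycle 15.
Subtract one hop: t0 = 15 − 3 = 12.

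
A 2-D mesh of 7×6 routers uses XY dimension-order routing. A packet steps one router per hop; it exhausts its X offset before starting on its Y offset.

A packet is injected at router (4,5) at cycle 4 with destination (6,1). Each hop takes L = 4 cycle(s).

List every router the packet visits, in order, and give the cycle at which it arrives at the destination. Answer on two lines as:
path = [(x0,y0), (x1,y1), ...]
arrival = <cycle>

path = [(4,5), (5,5), (6,5), (6,4), (6,3), (6,2), (6,1)]
arrival = 28

[0] x=4 y=5 t=4
[1] x=5 y=5 t=8 →E
[2] x=6 y=5 t=12 →E
[3] x=6 y=4 t=16 →S
[4] x=6 y=3 t=20 →S
[5] x=6 y=2 t=24 →S
[6] x=6 y=1 t=28 →S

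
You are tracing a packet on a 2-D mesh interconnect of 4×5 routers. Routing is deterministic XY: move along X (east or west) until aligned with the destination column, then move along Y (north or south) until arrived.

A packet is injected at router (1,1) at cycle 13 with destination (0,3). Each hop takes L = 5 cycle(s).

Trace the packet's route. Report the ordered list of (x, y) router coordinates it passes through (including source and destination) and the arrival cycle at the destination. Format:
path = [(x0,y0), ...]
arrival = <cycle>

[0] x=1 y=1 t=13
[1] x=0 y=1 t=18 →W
[2] x=0 y=2 t=23 →N
[3] x=0 y=3 t=28 →N

path = [(1,1), (0,1), (0,2), (0,3)]
arrival = 28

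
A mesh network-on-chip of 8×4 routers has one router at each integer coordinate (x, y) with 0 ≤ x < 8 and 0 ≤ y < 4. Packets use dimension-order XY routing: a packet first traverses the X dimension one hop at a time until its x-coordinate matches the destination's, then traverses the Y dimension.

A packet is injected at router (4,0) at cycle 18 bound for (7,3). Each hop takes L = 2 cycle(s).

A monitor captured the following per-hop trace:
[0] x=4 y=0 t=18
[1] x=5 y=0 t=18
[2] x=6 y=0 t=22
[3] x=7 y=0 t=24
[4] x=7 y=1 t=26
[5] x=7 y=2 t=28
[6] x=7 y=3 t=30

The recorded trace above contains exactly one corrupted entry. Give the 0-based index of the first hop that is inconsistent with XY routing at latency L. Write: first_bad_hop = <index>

first_bad_hop = 1

check 1→ d=(1,0) cyc+0: BAD: Δcyc=0≠L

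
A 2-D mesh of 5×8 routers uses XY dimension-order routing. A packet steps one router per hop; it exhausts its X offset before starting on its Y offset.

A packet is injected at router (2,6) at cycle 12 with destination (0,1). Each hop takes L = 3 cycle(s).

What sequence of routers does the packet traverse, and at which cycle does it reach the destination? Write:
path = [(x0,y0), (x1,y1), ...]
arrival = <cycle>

t=12: at (2,6)
t=15: at (1,6) after W
t=18: at (0,6) after W
t=21: at (0,5) after S
t=24: at (0,4) after S
t=27: at (0,3) after S
t=30: at (0,2) after S
t=33: at (0,1) after S

path = [(2,6), (1,6), (0,6), (0,5), (0,4), (0,3), (0,2), (0,1)]
arrival = 33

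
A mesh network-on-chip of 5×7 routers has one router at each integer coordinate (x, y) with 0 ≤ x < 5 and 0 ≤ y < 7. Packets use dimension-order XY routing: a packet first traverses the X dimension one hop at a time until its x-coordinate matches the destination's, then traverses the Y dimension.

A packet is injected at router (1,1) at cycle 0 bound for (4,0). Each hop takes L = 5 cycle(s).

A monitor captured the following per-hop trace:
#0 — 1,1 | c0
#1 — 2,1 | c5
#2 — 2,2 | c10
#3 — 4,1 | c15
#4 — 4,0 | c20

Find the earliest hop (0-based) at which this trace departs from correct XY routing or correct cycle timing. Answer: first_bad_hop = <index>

  1: Δx=+1 Δy=+0 Δt=5 [ok]
  2: Δx=+0 Δy=+1 Δt=5 [BAD: Y-move but x=2≠4]

first_bad_hop = 2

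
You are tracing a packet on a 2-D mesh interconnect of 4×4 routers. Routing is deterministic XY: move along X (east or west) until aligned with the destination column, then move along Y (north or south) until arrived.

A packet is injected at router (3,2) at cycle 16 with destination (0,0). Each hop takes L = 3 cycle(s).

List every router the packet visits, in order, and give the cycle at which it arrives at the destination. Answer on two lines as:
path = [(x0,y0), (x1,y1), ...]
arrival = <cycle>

hop 0: (3,2) @ cyc 16
hop 1: (2,2) @ cyc 19  [W]
hop 2: (1,2) @ cyc 22  [W]
hop 3: (0,2) @ cyc 25  [W]
hop 4: (0,1) @ cyc 28  [S]
hop 5: (0,0) @ cyc 31  [S]

path = [(3,2), (2,2), (1,2), (0,2), (0,1), (0,0)]
arrival = 31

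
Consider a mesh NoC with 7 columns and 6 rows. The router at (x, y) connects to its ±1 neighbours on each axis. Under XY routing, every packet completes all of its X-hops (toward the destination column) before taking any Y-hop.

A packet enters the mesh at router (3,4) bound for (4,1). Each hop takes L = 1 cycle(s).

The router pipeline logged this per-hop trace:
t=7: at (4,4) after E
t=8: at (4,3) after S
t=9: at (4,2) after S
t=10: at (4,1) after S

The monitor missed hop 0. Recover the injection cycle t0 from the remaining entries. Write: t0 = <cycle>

The first recorded entry is hop 1 at cycle 7.
Subtract one hop: t0 = 7 − 1 = 6.

t0 = 6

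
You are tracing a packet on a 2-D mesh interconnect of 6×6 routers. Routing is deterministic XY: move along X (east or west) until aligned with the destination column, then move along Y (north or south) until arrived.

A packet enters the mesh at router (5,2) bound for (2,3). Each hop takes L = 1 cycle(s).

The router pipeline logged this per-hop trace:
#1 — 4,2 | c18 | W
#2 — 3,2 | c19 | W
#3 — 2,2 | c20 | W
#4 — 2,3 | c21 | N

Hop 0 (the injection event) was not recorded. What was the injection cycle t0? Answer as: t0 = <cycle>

At hop 1 the cycle is 18; in general cyc_k = t0 + kL.
So t0 = 18 − 1·1 = 17.

t0 = 17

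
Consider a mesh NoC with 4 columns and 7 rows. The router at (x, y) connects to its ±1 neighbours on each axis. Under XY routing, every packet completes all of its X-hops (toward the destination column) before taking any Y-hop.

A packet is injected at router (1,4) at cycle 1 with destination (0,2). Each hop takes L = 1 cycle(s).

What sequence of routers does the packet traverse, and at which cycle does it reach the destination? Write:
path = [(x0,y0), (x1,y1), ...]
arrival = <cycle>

[0] x=1 y=4 t=1
[1] x=0 y=4 t=2 →W
[2] x=0 y=3 t=3 →S
[3] x=0 y=2 t=4 →S

path = [(1,4), (0,4), (0,3), (0,2)]
arrival = 4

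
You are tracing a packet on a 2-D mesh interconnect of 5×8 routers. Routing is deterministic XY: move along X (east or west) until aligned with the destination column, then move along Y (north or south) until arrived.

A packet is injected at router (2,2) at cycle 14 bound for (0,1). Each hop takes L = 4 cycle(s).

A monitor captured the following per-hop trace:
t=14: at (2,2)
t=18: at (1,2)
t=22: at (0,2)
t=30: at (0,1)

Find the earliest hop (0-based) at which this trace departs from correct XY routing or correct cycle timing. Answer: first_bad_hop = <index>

first_bad_hop = 3

  1: Δx=-1 Δy=+0 Δt=4 [ok]
  2: Δx=-1 Δy=+0 Δt=4 [ok]
  3: Δx=+0 Δy=-1 Δt=8 [BAD: Δcyc=8≠L]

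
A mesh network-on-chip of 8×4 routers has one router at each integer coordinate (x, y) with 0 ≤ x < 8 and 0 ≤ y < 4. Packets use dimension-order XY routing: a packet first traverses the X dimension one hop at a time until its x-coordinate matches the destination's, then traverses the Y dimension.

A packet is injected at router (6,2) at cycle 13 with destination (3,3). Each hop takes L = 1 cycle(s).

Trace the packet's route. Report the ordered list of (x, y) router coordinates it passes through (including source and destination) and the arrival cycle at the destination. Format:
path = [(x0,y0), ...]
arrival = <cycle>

path = [(6,2), (5,2), (4,2), (3,2), (3,3)]
arrival = 17

  0. router=(6,2) cycle=13 (inject)
  1. router=(5,2) cycle=14 dir=W
  2. router=(4,2) cycle=15 dir=W
  3. router=(3,2) cycle=16 dir=W
  4. router=(3,3) cycle=17 dir=N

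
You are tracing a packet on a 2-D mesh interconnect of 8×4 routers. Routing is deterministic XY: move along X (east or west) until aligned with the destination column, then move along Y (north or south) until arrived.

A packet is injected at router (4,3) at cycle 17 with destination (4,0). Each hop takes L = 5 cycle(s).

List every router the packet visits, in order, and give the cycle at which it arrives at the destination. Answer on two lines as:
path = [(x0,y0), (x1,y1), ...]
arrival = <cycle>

path = [(4,3), (4,2), (4,1), (4,0)]
arrival = 32

  0. router=(4,3) cycle=17 (inject)
  1. router=(4,2) cycle=22 dir=S
  2. router=(4,1) cycle=27 dir=S
  3. router=(4,0) cycle=32 dir=S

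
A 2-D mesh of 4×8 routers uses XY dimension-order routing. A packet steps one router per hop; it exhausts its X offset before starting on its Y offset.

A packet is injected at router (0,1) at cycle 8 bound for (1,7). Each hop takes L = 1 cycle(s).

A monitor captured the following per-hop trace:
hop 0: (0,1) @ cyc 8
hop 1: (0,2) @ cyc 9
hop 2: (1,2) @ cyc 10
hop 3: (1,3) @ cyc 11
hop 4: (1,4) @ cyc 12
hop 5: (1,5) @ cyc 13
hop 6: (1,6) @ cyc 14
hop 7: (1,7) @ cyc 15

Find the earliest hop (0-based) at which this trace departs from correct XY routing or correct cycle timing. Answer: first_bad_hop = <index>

  1: Δx=+0 Δy=+1 Δt=1 [BAD: Y-move but x=0≠1]

first_bad_hop = 1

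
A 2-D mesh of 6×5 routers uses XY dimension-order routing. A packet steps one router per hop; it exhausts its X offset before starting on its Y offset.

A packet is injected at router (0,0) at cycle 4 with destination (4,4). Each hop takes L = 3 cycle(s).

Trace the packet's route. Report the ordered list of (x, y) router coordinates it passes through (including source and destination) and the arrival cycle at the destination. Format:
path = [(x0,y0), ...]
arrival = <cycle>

path = [(0,0), (1,0), (2,0), (3,0), (4,0), (4,1), (4,2), (4,3), (4,4)]
arrival = 28

  0. router=(0,0) cycle=4 (inject)
  1. router=(1,0) cycle=7 dir=E
  2. router=(2,0) cycle=10 dir=E
  3. router=(3,0) cycle=13 dir=E
  4. router=(4,0) cycle=16 dir=E
  5. router=(4,1) cycle=19 dir=N
  6. router=(4,2) cycle=22 dir=N
  7. router=(4,3) cycle=25 dir=N
  8. router=(4,4) cycle=28 dir=N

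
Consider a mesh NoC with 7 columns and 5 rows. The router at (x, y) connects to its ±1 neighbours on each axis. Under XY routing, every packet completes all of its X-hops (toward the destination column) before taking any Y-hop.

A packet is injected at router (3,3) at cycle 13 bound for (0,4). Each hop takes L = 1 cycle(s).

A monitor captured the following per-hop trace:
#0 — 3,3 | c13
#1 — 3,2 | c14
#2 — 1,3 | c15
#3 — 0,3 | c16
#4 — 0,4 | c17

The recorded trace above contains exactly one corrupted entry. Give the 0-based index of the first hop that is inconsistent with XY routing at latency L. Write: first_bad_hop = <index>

first_bad_hop = 1

  1: Δx=+0 Δy=-1 Δt=1 [BAD: Y-move but x=3≠0]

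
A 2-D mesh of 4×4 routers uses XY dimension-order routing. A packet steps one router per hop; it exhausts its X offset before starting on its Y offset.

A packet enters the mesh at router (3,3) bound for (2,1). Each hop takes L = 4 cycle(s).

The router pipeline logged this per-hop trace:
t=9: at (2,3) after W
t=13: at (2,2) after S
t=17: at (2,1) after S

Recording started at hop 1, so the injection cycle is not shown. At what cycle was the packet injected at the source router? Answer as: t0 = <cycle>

t0 = 5

Hop 1 reached at cycle 9; hop k is at t0 + k·L.
t0 = cyc[1] − L = 9 − 4 = 5.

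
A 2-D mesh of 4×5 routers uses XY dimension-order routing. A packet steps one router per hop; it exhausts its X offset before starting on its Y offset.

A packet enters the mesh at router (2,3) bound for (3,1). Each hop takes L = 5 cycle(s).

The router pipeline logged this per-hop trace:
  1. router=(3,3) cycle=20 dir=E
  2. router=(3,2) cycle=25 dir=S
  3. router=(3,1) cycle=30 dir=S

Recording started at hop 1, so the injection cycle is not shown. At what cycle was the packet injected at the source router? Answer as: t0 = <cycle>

t0 = 15

Hop 1 reached at cycle 20; hop k is at t0 + k·L.
Therefore t0 = 20 − L = 15.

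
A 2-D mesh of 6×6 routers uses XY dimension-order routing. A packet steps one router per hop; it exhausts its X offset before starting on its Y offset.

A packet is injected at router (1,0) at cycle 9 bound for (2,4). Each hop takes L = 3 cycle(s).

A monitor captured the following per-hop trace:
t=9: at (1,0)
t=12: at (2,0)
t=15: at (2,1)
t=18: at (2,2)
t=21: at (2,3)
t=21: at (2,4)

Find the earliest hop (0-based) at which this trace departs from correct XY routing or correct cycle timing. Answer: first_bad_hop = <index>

hop 1: step (+1,+0), +3 cyc — ok
hop 2: step (+0,+1), +3 cyc — ok
hop 3: step (+0,+1), +3 cyc — ok
hop 4: step (+0,+1), +3 cyc — ok
hop 5: step (+0,+1), +0 cyc — BAD: Δcyc=0≠L

first_bad_hop = 5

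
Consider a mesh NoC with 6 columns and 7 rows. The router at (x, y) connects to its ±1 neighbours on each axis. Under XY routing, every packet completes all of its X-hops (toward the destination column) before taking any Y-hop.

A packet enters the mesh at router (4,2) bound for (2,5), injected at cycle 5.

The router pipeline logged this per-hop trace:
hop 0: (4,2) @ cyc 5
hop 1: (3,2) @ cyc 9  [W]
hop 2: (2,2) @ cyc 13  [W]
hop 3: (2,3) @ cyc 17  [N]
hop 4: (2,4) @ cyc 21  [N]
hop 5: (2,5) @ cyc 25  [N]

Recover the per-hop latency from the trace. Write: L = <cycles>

cyc[1] − cyc[0] = 9 − 5 = 4.
One hop costs L cycles, so L = 4.

L = 4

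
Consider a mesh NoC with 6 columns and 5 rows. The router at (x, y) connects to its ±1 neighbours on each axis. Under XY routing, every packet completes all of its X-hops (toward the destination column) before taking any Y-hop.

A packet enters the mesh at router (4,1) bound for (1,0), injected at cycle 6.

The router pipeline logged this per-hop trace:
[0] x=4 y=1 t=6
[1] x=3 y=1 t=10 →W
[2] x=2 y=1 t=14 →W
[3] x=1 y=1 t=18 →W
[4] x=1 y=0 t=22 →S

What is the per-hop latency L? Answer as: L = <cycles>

L = 4

cyc[1] − cyc[0] = 10 − 6 = 4.
Each hop adds L, hence L = 4.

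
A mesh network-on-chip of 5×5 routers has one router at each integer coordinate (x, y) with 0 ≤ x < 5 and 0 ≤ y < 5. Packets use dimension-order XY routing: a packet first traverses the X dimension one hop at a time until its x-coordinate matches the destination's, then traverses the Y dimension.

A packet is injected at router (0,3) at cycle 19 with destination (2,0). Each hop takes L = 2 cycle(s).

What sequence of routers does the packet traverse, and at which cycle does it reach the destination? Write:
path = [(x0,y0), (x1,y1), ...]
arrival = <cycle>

path = [(0,3), (1,3), (2,3), (2,2), (2,1), (2,0)]
arrival = 29

#0 — 0,3 | c19
#1 — 1,3 | c21 | E
#2 — 2,3 | c23 | E
#3 — 2,2 | c25 | S
#4 — 2,1 | c27 | S
#5 — 2,0 | c29 | S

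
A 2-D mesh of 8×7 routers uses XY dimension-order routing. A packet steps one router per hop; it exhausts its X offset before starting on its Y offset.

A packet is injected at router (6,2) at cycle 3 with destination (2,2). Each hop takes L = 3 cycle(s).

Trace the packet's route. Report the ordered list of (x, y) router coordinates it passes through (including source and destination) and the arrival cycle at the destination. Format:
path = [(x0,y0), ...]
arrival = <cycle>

path = [(6,2), (5,2), (4,2), (3,2), (2,2)]
arrival = 15

  0. router=(6,2) cycle=3 (inject)
  1. router=(5,2) cycle=6 dir=W
  2. router=(4,2) cycle=9 dir=W
  3. router=(3,2) cycle=12 dir=W
  4. router=(2,2) cycle=15 dir=W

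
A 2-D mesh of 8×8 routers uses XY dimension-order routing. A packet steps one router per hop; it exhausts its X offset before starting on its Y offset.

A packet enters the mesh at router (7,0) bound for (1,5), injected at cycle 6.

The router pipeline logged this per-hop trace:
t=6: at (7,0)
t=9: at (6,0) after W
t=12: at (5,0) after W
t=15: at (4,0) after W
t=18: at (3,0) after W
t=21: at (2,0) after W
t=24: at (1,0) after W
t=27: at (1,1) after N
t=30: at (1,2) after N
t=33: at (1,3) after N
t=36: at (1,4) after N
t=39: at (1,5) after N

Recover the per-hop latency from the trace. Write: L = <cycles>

From hop 0 (6) to hop 1 (9): +3 cycles.
One hop costs L cycles, so L = 3.

L = 3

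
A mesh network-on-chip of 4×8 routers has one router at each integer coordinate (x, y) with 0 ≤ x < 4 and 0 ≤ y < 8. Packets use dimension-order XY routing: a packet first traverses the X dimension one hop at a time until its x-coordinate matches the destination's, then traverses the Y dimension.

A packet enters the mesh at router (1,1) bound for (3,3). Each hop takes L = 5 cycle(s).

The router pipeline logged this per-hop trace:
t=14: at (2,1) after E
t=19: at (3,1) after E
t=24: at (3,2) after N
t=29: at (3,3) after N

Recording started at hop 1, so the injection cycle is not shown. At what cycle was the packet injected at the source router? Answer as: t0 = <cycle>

cyc[1] = 14 and cyc[k] = t0 + k·L for every k.
Subtract one hop: t0 = 14 − 5 = 9.

t0 = 9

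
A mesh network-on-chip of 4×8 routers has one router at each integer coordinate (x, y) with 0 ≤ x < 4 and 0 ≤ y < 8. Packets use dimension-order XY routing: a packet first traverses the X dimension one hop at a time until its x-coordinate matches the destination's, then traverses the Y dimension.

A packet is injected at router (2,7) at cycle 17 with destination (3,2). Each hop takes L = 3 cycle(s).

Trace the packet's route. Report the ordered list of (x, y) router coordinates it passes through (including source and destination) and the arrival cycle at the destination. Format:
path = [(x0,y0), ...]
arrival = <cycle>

path = [(2,7), (3,7), (3,6), (3,5), (3,4), (3,3), (3,2)]
arrival = 35

t=17: at (2,7)
t=20: at (3,7) after E
t=23: at (3,6) after S
t=26: at (3,5) after S
t=29: at (3,4) after S
t=32: at (3,3) after S
t=35: at (3,2) after S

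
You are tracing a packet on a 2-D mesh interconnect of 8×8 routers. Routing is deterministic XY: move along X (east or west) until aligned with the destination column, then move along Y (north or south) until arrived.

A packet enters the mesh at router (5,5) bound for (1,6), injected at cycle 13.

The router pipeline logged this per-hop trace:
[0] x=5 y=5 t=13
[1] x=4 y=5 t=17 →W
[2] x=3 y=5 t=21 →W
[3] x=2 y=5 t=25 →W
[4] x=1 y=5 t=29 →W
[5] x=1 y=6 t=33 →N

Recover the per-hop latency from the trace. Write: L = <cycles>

L = 4

Δcyc across hop 0→1: 17 − 13 = 4.
That increment is L by definition: L = 4.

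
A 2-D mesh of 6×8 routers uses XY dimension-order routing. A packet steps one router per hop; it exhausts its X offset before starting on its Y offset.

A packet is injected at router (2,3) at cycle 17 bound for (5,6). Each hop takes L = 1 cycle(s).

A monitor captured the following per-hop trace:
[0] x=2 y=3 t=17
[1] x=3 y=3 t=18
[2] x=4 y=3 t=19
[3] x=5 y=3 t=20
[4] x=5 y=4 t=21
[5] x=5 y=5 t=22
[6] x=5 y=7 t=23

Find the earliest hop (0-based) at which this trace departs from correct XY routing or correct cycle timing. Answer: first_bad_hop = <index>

first_bad_hop = 6

[1] (+1,+0) / 1c ⇒ ok
[2] (+1,+0) / 1c ⇒ ok
[3] (+1,+0) / 1c ⇒ ok
[4] (+0,+1) / 1c ⇒ ok
[5] (+0,+1) / 1c ⇒ ok
[6] (+0,+2) / 1c ⇒ BAD: non-unit step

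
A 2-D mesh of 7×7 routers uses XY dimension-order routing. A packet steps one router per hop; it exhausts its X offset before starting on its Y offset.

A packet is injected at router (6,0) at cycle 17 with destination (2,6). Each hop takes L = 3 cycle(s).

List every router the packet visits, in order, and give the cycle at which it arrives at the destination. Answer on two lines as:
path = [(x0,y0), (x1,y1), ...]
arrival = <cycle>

path = [(6,0), (5,0), (4,0), (3,0), (2,0), (2,1), (2,2), (2,3), (2,4), (2,5), (2,6)]
arrival = 47

#0 — 6,0 | c17
#1 — 5,0 | c20 | W
#2 — 4,0 | c23 | W
#3 — 3,0 | c26 | W
#4 — 2,0 | c29 | W
#5 — 2,1 | c32 | N
#6 — 2,2 | c35 | N
#7 — 2,3 | c38 | N
#8 — 2,4 | c41 | N
#9 — 2,5 | c44 | N
#10 — 2,6 | c47 | N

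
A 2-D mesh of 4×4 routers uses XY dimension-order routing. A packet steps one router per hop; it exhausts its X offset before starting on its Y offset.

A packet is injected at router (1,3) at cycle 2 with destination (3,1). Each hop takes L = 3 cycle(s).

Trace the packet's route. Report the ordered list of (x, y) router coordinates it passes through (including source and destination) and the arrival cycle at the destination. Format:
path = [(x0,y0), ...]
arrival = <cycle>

t=2: at (1,3)
t=5: at (2,3) after E
t=8: at (3,3) after E
t=11: at (3,2) after S
t=14: at (3,1) after S

path = [(1,3), (2,3), (3,3), (3,2), (3,1)]
arrival = 14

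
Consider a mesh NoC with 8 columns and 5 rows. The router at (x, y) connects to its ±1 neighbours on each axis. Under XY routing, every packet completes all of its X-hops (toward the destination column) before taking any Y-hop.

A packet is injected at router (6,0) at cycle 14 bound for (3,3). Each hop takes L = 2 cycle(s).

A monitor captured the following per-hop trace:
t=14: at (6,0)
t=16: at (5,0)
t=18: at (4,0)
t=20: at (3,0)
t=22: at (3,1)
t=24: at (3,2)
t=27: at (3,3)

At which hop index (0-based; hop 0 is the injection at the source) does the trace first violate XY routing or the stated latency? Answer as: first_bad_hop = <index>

first_bad_hop = 6

check 1→ d=(-1,0) cyc+2: ok
check 2→ d=(-1,0) cyc+2: ok
check 3→ d=(-1,0) cyc+2: ok
check 4→ d=(0,1) cyc+2: ok
check 5→ d=(0,1) cyc+2: ok
check 6→ d=(0,1) cyc+3: BAD: Δcyc=3≠L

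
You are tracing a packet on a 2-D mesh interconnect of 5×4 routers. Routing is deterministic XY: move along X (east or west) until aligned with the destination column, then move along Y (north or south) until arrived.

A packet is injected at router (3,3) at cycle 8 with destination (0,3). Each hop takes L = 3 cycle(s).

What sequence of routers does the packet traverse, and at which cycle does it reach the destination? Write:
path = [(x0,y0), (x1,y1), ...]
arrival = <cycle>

t=8: at (3,3)
t=11: at (2,3) after W
t=14: at (1,3) after W
t=17: at (0,3) after W

path = [(3,3), (2,3), (1,3), (0,3)]
arrival = 17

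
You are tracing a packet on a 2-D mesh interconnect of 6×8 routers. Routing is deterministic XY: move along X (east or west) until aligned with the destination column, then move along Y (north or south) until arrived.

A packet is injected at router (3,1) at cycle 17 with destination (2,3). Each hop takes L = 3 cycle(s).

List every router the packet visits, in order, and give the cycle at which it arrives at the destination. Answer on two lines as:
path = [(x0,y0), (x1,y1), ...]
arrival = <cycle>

hop 0: (3,1) @ cyc 17
hop 1: (2,1) @ cyc 20  [W]
hop 2: (2,2) @ cyc 23  [N]
hop 3: (2,3) @ cyc 26  [N]

path = [(3,1), (2,1), (2,2), (2,3)]
arrival = 26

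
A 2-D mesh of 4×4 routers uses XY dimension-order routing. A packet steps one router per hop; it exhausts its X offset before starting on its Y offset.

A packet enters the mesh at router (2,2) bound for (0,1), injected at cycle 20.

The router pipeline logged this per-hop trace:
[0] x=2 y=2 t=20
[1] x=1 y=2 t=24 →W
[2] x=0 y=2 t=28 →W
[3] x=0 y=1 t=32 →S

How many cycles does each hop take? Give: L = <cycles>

L = 4

From hop 0 (20) to hop 1 (24): +4 cycles.
That increment is L by definition: L = 4.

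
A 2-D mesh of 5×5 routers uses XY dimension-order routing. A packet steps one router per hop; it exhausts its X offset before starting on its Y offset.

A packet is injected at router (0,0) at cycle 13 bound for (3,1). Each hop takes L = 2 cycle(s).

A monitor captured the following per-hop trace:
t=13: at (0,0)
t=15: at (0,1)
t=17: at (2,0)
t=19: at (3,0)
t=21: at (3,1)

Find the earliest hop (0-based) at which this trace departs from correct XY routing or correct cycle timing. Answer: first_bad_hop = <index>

first_bad_hop = 1

  1: Δx=+0 Δy=+1 Δt=2 [BAD: Y-move but x=0≠3]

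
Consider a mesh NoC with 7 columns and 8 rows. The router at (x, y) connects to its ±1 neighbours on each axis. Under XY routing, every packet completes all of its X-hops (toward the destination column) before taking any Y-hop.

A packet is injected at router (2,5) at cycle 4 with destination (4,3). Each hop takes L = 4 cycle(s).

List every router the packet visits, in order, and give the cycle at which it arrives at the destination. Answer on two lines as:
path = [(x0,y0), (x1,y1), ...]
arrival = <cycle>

hop 0: (2,5) @ cyc 4
hop 1: (3,5) @ cyc 8  [E]
hop 2: (4,5) @ cyc 12  [E]
hop 3: (4,4) @ cyc 16  [S]
hop 4: (4,3) @ cyc 20  [S]

path = [(2,5), (3,5), (4,5), (4,4), (4,3)]
arrival = 20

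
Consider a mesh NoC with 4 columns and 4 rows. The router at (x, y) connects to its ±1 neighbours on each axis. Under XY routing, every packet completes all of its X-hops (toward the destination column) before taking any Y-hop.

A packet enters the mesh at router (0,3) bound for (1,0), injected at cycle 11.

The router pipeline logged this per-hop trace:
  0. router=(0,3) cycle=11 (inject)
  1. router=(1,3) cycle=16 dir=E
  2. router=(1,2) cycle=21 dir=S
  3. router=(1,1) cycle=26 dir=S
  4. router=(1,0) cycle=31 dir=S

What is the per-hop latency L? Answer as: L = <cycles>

L = 5

From hop 0 (11) to hop 1 (16): +5 cycles.
Per-hop latency L = Δcyc = 5.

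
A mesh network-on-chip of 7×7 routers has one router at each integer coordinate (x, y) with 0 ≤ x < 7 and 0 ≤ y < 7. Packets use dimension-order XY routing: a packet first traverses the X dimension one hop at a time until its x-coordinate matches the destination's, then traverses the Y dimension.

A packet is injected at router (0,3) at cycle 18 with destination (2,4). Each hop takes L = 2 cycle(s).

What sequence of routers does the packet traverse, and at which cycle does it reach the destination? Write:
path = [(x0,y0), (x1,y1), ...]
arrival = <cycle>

path = [(0,3), (1,3), (2,3), (2,4)]
arrival = 24

#0 — 0,3 | c18
#1 — 1,3 | c20 | E
#2 — 2,3 | c22 | E
#3 — 2,4 | c24 | N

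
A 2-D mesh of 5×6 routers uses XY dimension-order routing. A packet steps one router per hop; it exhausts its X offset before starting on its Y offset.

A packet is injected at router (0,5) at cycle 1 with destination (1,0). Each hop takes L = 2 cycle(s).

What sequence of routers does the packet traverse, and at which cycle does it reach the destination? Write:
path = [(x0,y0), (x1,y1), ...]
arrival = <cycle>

t=1: at (0,5)
t=3: at (1,5) after E
t=5: at (1,4) after S
t=7: at (1,3) after S
t=9: at (1,2) after S
t=11: at (1,1) after S
t=13: at (1,0) after S

path = [(0,5), (1,5), (1,4), (1,3), (1,2), (1,1), (1,0)]
arrival = 13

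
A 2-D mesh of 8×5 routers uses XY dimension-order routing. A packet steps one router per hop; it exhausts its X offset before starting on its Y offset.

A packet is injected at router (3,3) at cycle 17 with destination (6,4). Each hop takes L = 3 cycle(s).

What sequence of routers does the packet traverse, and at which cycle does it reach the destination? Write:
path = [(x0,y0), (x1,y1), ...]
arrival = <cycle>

path = [(3,3), (4,3), (5,3), (6,3), (6,4)]
arrival = 29

#0 — 3,3 | c17
#1 — 4,3 | c20 | E
#2 — 5,3 | c23 | E
#3 — 6,3 | c26 | E
#4 — 6,4 | c29 | N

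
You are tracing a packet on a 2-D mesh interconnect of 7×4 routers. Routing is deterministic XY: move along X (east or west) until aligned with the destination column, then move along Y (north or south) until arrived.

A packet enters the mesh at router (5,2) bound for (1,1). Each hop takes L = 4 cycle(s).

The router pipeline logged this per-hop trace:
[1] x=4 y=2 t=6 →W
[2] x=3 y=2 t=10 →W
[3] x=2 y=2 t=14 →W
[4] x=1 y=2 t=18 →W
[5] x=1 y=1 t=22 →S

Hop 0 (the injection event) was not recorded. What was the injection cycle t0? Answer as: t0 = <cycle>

t0 = 2

The first recorded entry is hop 1 at cycle 6.
Subtract one hop: t0 = 6 − 4 = 2.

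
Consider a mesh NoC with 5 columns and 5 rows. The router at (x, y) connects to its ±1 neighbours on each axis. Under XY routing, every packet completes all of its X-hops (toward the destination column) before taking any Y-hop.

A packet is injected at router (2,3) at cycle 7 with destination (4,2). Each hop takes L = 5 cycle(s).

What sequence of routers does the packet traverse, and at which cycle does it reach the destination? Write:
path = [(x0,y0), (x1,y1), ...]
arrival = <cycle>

hop 0: (2,3) @ cyc 7
hop 1: (3,3) @ cyc 12  [E]
hop 2: (4,3) @ cyc 17  [E]
hop 3: (4,2) @ cyc 22  [S]

path = [(2,3), (3,3), (4,3), (4,2)]
arrival = 22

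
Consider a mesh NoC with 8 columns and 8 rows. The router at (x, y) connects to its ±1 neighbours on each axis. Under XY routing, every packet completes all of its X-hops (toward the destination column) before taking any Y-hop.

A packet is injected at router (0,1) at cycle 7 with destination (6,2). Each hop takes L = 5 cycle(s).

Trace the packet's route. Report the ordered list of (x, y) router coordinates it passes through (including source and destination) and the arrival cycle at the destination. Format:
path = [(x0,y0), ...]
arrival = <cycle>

path = [(0,1), (1,1), (2,1), (3,1), (4,1), (5,1), (6,1), (6,2)]
arrival = 42

  0. router=(0,1) cycle=7 (inject)
  1. router=(1,1) cycle=12 dir=E
  2. router=(2,1) cycle=17 dir=E
  3. router=(3,1) cycle=22 dir=E
  4. router=(4,1) cycle=27 dir=E
  5. router=(5,1) cycle=32 dir=E
  6. router=(6,1) cycle=37 dir=E
  7. router=(6,2) cycle=42 dir=N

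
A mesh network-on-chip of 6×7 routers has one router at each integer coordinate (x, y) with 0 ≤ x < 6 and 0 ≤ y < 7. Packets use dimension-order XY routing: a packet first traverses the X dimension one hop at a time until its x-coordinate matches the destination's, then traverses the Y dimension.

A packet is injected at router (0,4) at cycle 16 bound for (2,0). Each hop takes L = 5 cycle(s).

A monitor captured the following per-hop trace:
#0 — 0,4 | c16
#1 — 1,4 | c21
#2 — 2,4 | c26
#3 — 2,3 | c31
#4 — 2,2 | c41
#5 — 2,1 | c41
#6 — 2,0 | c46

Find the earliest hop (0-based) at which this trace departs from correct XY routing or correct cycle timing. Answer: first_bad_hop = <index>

first_bad_hop = 4

check 1→ d=(1,0) cyc+5: ok
check 2→ d=(1,0) cyc+5: ok
check 3→ d=(0,-1) cyc+5: ok
check 4→ d=(0,-1) cyc+10: BAD: Δcyc=10≠L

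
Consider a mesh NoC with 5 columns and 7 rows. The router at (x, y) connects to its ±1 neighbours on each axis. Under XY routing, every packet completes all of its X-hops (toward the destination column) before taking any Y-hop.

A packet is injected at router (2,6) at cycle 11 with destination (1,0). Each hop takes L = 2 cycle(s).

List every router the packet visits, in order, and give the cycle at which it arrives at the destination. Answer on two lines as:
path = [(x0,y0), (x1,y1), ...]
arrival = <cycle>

path = [(2,6), (1,6), (1,5), (1,4), (1,3), (1,2), (1,1), (1,0)]
arrival = 25

  0. router=(2,6) cycle=11 (inject)
  1. router=(1,6) cycle=13 dir=W
  2. router=(1,5) cycle=15 dir=S
  3. router=(1,4) cycle=17 dir=S
  4. router=(1,3) cycle=19 dir=S
  5. router=(1,2) cycle=21 dir=S
  6. router=(1,1) cycle=23 dir=S
  7. router=(1,0) cycle=25 dir=S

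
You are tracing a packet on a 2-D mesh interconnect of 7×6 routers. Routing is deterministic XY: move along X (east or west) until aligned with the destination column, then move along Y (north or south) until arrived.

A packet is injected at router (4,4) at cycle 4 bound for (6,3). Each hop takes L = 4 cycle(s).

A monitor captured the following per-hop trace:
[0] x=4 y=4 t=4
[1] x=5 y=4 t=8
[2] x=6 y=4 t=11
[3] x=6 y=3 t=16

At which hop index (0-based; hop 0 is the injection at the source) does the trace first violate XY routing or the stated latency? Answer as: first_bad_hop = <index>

hop 1: step (+1,+0), +4 cyc — ok
hop 2: step (+1,+0), +3 cyc — BAD: Δcyc=3≠L

first_bad_hop = 2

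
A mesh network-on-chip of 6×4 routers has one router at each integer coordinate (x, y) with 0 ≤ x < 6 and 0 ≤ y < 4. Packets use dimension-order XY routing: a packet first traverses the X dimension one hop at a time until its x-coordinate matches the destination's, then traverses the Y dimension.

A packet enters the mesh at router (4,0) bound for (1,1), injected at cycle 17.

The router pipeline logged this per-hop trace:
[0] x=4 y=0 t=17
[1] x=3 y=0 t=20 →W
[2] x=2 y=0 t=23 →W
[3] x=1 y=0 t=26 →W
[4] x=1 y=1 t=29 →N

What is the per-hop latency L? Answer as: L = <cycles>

Between hops 0 and 1 the cycle counter advances 20 − 17 = 3.
Each hop adds L, hence L = 3.

L = 3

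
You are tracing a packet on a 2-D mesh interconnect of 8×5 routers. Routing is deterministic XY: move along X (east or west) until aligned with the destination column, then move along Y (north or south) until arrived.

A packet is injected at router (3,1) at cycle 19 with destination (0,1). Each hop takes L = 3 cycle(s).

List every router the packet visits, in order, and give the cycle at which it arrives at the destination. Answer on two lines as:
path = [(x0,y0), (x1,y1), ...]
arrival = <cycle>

  0. router=(3,1) cycle=19 (inject)
  1. router=(2,1) cycle=22 dir=W
  2. router=(1,1) cycle=25 dir=W
  3. router=(0,1) cycle=28 dir=W

path = [(3,1), (2,1), (1,1), (0,1)]
arrival = 28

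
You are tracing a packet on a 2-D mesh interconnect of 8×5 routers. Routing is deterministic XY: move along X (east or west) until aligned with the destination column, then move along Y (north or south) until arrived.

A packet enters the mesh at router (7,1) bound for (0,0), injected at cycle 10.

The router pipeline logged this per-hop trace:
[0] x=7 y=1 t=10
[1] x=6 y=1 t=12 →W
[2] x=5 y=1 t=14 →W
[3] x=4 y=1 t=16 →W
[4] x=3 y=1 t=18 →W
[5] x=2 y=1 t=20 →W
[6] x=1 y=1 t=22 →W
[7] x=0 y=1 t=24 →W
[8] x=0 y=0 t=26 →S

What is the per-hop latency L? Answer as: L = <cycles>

L = 2

cyc[1] − cyc[0] = 12 − 10 = 2.
Each hop adds L, hence L = 2.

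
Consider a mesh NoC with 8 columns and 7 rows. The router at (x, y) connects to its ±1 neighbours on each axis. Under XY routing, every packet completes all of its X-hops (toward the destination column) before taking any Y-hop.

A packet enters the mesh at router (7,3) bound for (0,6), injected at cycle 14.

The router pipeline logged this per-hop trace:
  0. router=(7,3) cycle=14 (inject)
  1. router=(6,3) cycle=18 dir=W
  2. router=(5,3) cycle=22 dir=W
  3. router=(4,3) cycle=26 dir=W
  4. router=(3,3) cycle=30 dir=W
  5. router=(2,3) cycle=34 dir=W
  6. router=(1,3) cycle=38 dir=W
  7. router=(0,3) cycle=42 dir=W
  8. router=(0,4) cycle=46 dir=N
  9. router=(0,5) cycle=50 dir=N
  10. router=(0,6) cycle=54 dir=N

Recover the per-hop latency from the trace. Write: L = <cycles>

Between hops 0 and 1 the cycle counter advances 18 − 14 = 4.
That increment is L by definition: L = 4.

L = 4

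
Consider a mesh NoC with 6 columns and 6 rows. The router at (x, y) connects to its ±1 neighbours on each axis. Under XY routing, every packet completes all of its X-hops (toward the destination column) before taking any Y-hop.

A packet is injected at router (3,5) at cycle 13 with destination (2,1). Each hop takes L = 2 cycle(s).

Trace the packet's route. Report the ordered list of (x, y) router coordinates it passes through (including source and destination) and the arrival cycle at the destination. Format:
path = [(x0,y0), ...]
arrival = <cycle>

src (3,5)  cyc=13
W→(2,5)  cyc=15
S→(2,4)  cyc=17
S→(2,3)  cyc=19
S→(2,2)  cyc=21
S→(2,1)  cyc=23

path = [(3,5), (2,5), (2,4), (2,3), (2,2), (2,1)]
arrival = 23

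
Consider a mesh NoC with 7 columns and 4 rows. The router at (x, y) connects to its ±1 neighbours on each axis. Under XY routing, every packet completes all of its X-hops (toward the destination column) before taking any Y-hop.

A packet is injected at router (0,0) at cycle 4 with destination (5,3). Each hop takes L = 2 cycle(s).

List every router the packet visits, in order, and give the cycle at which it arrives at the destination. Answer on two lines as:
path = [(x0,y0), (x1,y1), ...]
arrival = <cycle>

path = [(0,0), (1,0), (2,0), (3,0), (4,0), (5,0), (5,1), (5,2), (5,3)]
arrival = 20

hop 0: (0,0) @ cyc 4
hop 1: (1,0) @ cyc 6  [E]
hop 2: (2,0) @ cyc 8  [E]
hop 3: (3,0) @ cyc 10  [E]
hop 4: (4,0) @ cyc 12  [E]
hop 5: (5,0) @ cyc 14  [E]
hop 6: (5,1) @ cyc 16  [N]
hop 7: (5,2) @ cyc 18  [N]
hop 8: (5,3) @ cyc 20  [N]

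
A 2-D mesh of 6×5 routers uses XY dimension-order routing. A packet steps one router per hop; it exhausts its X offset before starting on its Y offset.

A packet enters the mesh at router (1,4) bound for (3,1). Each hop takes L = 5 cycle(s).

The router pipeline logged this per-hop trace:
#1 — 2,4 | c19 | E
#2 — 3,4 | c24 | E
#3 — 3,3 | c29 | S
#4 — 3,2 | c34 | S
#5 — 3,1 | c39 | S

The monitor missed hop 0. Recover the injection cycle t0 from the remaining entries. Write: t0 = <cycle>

t0 = 14

The first recorded entry is hop 1 at cycle 19.
Therefore t0 = 19 − L = 14.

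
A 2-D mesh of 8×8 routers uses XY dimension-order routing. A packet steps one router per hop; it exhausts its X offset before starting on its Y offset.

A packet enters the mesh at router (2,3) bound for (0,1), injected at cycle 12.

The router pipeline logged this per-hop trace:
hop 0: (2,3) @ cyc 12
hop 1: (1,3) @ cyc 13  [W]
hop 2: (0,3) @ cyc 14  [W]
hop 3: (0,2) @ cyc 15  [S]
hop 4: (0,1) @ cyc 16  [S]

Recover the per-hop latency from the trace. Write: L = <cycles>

L = 1

Between hops 0 and 1 the cycle counter advances 13 − 12 = 1.
Per-hop latency L = Δcyc = 1.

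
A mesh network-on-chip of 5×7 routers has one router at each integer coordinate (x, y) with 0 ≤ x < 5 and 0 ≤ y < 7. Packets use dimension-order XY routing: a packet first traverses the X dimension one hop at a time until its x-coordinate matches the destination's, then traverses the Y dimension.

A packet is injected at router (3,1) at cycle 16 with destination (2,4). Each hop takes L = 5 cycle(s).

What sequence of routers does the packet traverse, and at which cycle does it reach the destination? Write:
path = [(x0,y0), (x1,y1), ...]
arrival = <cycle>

path = [(3,1), (2,1), (2,2), (2,3), (2,4)]
arrival = 36

hop 0: (3,1) @ cyc 16
hop 1: (2,1) @ cyc 21  [W]
hop 2: (2,2) @ cyc 26  [N]
hop 3: (2,3) @ cyc 31  [N]
hop 4: (2,4) @ cyc 36  [N]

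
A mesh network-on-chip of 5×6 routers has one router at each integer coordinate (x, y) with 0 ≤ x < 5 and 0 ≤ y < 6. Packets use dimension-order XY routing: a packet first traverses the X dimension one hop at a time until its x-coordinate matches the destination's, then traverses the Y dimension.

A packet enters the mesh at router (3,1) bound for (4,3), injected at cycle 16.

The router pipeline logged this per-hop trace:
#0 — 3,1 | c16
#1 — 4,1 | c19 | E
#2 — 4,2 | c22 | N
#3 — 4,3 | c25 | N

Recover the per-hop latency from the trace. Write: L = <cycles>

L = 3

cyc[1] − cyc[0] = 19 − 16 = 3.
That increment is L by definition: L = 3.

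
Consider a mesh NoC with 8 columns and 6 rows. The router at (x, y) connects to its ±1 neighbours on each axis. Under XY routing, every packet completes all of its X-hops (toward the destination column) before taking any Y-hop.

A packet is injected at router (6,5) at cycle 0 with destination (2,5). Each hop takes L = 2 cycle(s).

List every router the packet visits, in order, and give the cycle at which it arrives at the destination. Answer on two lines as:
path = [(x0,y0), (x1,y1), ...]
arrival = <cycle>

src (6,5)  cyc=0
W→(5,5)  cyc=2
W→(4,5)  cyc=4
W→(3,5)  cyc=6
W→(2,5)  cyc=8

path = [(6,5), (5,5), (4,5), (3,5), (2,5)]
arrival = 8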